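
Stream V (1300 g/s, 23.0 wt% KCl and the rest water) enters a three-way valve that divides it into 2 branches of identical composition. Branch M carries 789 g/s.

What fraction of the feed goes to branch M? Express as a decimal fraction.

Fraction to M = 789/1300 = 0.6069.

0.607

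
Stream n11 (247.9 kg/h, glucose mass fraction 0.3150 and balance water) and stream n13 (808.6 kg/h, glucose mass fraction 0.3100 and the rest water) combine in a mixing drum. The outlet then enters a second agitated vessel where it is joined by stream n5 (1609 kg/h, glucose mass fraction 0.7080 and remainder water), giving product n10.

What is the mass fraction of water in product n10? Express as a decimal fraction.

0.4493

Overall, product flow = 2665.5 kg/h.
water in = 247.9×0.685 + 808.6×0.690 + 1609×0.292 = 1197.6 kg/h.
water fraction in n10 = 0.4493.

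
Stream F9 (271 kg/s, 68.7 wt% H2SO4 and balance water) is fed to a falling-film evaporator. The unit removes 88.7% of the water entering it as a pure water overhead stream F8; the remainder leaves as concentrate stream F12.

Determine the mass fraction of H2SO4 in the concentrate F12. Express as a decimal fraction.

0.951

H2SO4 is not removed: 271×0.687 = 186.18 kg/s of H2SO4 enters F12.
water entering = 271×0.313 = 84.823 kg/s; overhead removed = 0.887×84.823 = 75.238 kg/s.
Concentrate = 271 − 75.238 = 195.76 kg/s.
Mass fraction = 186.18/195.76 = 0.951.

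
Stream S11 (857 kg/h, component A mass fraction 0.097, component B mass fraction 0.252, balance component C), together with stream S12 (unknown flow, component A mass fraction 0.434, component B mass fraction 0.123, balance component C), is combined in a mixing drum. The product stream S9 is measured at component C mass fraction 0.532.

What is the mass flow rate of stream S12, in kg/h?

1146 kg/h

Let S12 be the unknown flow. Total out = 857 + S12.
component C balance: 557.91 + 0.443·S12 = 0.532·(857 + S12)
(0.443 − 0.532)·S12 = 0.532×857 − 557.91 = -101.98
S12 = -101.98 / -0.089 = 1145.9 kg/h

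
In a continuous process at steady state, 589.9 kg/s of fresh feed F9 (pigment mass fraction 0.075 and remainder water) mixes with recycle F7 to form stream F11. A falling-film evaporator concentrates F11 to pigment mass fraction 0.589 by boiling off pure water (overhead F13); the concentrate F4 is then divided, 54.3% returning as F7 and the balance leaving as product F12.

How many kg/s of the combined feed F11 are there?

679.1 kg/s

Overall pigment balance (none leaves overhead): pigment in fresh feed = pigment in product, i.e. 589.9×0.075 = (1−0.543)·F4·0.589.
F4 = 44.242/(0.589×0.457) = 164.36 kg/s.
Recycle F7 = 0.543×164.36 = 89.25 kg/s.
Combined feed F11 = 589.9 + 89.25 = 679.15 kg/s.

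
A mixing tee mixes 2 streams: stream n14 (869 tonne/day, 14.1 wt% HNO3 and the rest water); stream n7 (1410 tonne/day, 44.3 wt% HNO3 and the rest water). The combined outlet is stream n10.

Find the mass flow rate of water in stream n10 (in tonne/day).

1532 tonne/day

water out = water in = 869×0.859 + 1410×0.557 = 1531.8 tonne/day.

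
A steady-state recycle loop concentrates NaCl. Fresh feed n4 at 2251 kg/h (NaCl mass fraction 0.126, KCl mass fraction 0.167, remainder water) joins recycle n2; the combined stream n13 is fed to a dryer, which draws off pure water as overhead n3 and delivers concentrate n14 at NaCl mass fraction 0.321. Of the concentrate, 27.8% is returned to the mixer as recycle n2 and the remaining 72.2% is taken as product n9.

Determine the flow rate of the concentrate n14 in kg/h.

Overall NaCl balance (none leaves overhead): NaCl in fresh feed = NaCl in product, i.e. 2251×0.126 = (1−0.278)·n14·0.321.
n14 = 283.63/(0.321×0.722) = 1223.8 kg/h.

1224 kg/h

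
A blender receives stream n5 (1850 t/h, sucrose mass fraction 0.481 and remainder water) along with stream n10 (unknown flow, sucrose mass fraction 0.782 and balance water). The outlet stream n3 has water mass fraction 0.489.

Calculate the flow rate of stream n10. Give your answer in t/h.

204.8 t/h

Let n10 be the unknown flow. Total out = 1850 + n10.
water balance: 960.15 + 0.218·n10 = 0.489·(1850 + n10)
(0.218 − 0.489)·n10 = 0.489×1850 − 960.15 = -55.5
n10 = -55.5 / -0.271 = 204.8 t/h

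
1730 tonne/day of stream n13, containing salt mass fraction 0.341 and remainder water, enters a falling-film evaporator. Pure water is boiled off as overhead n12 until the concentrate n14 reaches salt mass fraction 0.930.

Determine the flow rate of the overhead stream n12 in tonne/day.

salt is conserved: 1730×0.341 = 589.93 tonne/day all reports to the concentrate.
Concentrate = 589.93/(target fraction) = 634.33 tonne/day.
Overhead = 1730 − 634.33 = 1095.7 tonne/day.

1096 tonne/day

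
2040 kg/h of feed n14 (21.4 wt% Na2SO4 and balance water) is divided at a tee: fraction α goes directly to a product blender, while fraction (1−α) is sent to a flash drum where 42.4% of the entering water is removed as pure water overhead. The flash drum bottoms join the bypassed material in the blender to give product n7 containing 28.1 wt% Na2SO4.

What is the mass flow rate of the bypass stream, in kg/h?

580.5 kg/h

All 2040×0.214 = 436.56 kg/h of Na2SO4 reaches n7, so n7 = 436.56/0.281 = 1553.6 kg/h and vapour = 486.41 kg/h.
The evaporator receives (1−α)·2040 of feed at 0.786 water and removes 0.424 of that water:
0.424×0.786×(1−α)×2040 = 486.41
(1−α) = 486.41/679.86 = 0.7155;  α = 0.2845.
Bypass flow = 0.2845×2040 = 580.48 kg/h.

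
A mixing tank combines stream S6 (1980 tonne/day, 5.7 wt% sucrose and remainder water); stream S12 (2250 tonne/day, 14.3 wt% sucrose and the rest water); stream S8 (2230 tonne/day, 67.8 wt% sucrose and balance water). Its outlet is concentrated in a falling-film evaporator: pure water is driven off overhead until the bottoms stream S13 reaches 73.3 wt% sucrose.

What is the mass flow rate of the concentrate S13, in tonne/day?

2656 tonne/day

sucrose entering = 1980×0.057 + 2250×0.143 + 2230×0.678 = 1946.5 tonne/day.
All sucrose reports to S13, so S13 = 1946.5/0.733 = 2655.6 tonne/day.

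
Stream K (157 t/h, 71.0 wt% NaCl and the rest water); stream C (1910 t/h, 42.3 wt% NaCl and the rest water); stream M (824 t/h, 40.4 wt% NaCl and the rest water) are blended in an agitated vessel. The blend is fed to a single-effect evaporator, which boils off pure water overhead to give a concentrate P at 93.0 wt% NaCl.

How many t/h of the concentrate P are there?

NaCl entering = 157×0.710 + 1910×0.423 + 824×0.404 = 1252.3 t/h.
All NaCl reports to P, so P = 1252.3/0.930 = 1346.6 t/h.

1347 t/h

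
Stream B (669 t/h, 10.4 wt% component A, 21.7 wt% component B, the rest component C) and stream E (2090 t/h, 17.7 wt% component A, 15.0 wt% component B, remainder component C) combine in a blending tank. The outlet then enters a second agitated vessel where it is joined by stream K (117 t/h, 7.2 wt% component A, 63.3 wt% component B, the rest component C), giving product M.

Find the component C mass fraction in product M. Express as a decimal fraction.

Overall, product flow = 2876 t/h.
component C in = 669×0.679 + 2090×0.673 + 117×0.295 = 1895.3 t/h.
component C fraction in M = 0.659.

0.659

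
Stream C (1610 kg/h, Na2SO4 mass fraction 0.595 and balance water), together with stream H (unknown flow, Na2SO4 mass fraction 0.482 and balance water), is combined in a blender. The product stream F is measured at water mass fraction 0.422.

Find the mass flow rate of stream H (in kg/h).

285.1 kg/h

Let H be the unknown flow. Total out = 1610 + H.
water balance: 652.05 + 0.518·H = 0.422·(1610 + H)
(0.518 − 0.422)·H = 0.422×1610 − 652.05 = 27.37
H = 27.37 / 0.096 = 285.1 kg/h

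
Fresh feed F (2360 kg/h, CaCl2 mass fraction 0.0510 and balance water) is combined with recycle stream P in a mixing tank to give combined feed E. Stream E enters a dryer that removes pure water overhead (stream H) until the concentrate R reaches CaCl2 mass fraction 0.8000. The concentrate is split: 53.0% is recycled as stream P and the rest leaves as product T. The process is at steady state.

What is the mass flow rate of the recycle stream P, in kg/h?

169.7 kg/h

Overall CaCl2 balance (none leaves overhead): CaCl2 in fresh feed = CaCl2 in product, i.e. 2360×0.051 = (1−0.530)·R·0.800.
R = 120.36/(0.800×0.470) = 320.11 kg/h.
Recycle P = 0.530×320.11 = 169.66 kg/h.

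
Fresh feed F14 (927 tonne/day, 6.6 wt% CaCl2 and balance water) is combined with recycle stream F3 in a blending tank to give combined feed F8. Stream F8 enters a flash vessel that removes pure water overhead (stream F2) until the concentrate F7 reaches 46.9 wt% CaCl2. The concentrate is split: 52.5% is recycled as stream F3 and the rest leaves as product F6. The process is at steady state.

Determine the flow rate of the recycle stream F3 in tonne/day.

144.2 tonne/day

Overall CaCl2 balance (none leaves overhead): CaCl2 in fresh feed = CaCl2 in product, i.e. 927×0.066 = (1−0.525)·F7·0.469.
F7 = 61.182/(0.469×0.475) = 274.64 tonne/day.
Recycle F3 = 0.525×274.64 = 144.18 tonne/day.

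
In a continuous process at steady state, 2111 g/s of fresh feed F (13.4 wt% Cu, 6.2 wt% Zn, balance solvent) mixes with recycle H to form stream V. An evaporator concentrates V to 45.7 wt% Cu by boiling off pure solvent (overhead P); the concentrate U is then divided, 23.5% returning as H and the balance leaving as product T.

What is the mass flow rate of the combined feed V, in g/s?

Overall Cu balance (none leaves overhead): Cu in fresh feed = Cu in product, i.e. 2111×0.134 = (1−0.235)·U·0.457.
U = 282.87/(0.457×0.765) = 809.12 g/s.
Recycle H = 0.235×809.12 = 190.14 g/s.
Combined feed V = 2111 + 190.14 = 2301.1 g/s.

2301 g/s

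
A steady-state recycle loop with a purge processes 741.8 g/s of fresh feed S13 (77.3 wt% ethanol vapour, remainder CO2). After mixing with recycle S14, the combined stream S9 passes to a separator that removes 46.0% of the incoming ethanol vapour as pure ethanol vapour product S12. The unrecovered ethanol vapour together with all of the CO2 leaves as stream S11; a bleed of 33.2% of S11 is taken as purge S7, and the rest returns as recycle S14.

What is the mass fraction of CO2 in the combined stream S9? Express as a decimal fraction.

CO2 enters only via S13 and leaves only via the purge: 741.8×0.227 = 0.332×(CO2 in S11), and the separator passes all CO2, so CO2 in S9 = CO2 in S11 = 507.19 g/s.
ethanol vapour in S9: m_A = 741.8×0.773 + (1−0.332)·(1−0.460)·m_A, so m_A = 573.41/0.6393 = 896.96 g/s.
S9 = 896.96 + 507.19 = 1404.2 g/s.
CO2 fraction in S9 = 507.19/1404.2 = 0.361.

0.361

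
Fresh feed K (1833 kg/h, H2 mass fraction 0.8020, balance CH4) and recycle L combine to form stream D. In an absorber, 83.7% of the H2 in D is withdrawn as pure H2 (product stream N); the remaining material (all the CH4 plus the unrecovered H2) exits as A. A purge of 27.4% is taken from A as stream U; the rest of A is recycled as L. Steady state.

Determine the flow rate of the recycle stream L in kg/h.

1159 kg/h

CH4 enters only via K and leaves only via the purge: 1833×0.198 = 0.274×(CH4 in A), and the absorber passes all CH4, so CH4 in D = CH4 in A = 1324.6 kg/h.
H2 in D: m_A = 1833×0.802 + (1−0.274)·(1−0.837)·m_A, so m_A = 1470.1/0.8817 = 1667.4 kg/h.
A = (1−0.837)×1667.4 + 1324.6 = 1596.4 kg/h.
Recycle L = (1−0.274)×1596.4 = 1159 kg/h.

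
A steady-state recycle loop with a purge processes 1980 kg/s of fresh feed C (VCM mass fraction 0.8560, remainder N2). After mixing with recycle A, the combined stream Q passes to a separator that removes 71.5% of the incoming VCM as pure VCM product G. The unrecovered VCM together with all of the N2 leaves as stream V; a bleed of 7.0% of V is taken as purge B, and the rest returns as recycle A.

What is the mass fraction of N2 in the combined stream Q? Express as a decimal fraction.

0.6385

N2 enters only via C and leaves only via the purge: 1980×0.144 = 0.070×(N2 in V), and the separator passes all N2, so N2 in Q = N2 in V = 4073.1 kg/s.
VCM in Q: m_A = 1980×0.856 + (1−0.070)·(1−0.715)·m_A, so m_A = 1694.9/0.7349 = 2306.1 kg/s.
Q = 2306.1 + 4073.1 = 6379.3 kg/s.
N2 fraction in Q = 4073.1/6379.3 = 0.6385.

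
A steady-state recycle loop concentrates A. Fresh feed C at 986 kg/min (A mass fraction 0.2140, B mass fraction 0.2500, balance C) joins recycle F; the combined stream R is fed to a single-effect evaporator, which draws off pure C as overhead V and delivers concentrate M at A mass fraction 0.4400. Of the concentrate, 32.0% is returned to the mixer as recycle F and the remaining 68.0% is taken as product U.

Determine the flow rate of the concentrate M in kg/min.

Overall A balance (none leaves overhead): A in fresh feed = A in product, i.e. 986×0.214 = (1−0.320)·M·0.440.
M = 211/(0.440×0.680) = 705.23 kg/min.

705.2 kg/min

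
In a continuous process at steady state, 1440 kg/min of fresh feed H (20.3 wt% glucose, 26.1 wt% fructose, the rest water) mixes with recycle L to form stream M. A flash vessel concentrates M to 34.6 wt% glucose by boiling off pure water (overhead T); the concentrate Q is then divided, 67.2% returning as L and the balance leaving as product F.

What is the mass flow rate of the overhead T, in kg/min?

595.1 kg/min

Overall glucose balance (none leaves overhead): glucose in fresh feed = glucose in product, i.e. 1440×0.203 = (1−0.672)·Q·0.346.
Q = 292.32/(0.346×0.328) = 2575.8 kg/min.
Recycle L = 0.672×2575.8 = 1730.9 kg/min.
Combined feed M = 1440 + 1730.9 = 3170.9 kg/min.
Overhead T = M − Q = 3170.9 − 2575.8 = 595.14 kg/min.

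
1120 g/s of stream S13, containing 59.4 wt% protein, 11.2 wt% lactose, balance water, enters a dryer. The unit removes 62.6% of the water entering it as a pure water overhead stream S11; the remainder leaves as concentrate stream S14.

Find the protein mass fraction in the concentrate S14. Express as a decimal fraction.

0.728

protein is not removed: 1120×0.594 = 665.28 g/s of protein enters S14.
water entering = 1120×0.294 = 329.28 g/s; overhead removed = 0.626×329.28 = 206.13 g/s.
Concentrate = 1120 − 206.13 = 913.87 g/s.
Mass fraction = 665.28/913.87 = 0.728.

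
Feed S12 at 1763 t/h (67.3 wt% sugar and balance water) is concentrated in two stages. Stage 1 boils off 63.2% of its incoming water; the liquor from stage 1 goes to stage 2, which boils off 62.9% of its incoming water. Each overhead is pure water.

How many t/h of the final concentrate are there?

water in feed = 1763×0.327 = 576.5 t/h.
After stage 1: water left = (1−0.632)×576.5 = 212.15; stream total = 1398.7 t/h.
After stage 2: water left = (1−0.629)×212.15 = 78.709; final concentrate = 1265.2 t/h.

1265 t/h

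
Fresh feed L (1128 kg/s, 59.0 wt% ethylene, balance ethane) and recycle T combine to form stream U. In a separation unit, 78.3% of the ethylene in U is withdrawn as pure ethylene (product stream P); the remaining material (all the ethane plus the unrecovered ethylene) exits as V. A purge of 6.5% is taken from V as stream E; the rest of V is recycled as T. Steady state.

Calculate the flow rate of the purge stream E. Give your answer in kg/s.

474.3 kg/s

ethane enters only via L and leaves only via the purge: 1128×0.410 = 0.065×(ethane in V), and the separation unit passes all ethane, so ethane in U = ethane in V = 7115.1 kg/s.
ethylene in U: m_A = 1128×0.590 + (1−0.065)·(1−0.783)·m_A, so m_A = 665.52/0.7971 = 834.92 kg/s.
V = (1−0.783)×834.92 + 7115.1 = 7296.3 kg/s.
Purge E = 0.065×7296.3 = 474.26 kg/s.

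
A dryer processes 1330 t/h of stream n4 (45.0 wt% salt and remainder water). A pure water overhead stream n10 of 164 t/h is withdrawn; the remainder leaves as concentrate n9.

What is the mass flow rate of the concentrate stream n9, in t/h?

Concentrate = 1330 − 164 = 1166 t/h.

1166 t/h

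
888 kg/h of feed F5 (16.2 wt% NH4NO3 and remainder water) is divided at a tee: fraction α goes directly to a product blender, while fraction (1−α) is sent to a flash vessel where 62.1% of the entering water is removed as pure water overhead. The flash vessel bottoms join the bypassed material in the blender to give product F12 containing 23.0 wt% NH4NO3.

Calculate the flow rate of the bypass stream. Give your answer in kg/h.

383.5 kg/h

All 888×0.162 = 143.86 kg/h of NH4NO3 reaches F12, so F12 = 143.86/0.230 = 625.46 kg/h and vapour = 262.54 kg/h.
The evaporator receives (1−α)·888 of feed at 0.838 water and removes 0.621 of that water:
0.621×0.838×(1−α)×888 = 262.54
(1−α) = 262.54/462.11 = 0.5681;  α = 0.4319.
Bypass flow = 0.4319×888 = 383.5 kg/h.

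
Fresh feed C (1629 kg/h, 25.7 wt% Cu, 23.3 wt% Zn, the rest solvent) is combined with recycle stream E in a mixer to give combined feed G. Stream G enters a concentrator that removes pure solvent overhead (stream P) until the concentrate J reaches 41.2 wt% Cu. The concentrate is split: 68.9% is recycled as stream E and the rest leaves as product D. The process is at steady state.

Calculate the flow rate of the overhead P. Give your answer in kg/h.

612.9 kg/h

Overall Cu balance (none leaves overhead): Cu in fresh feed = Cu in product, i.e. 1629×0.257 = (1−0.689)·J·0.412.
J = 418.65/(0.412×0.311) = 3267.4 kg/h.
Recycle E = 0.689×3267.4 = 2251.2 kg/h.
Combined feed G = 1629 + 2251.2 = 3880.2 kg/h.
Overhead P = G − J = 3880.2 − 3267.4 = 612.85 kg/h.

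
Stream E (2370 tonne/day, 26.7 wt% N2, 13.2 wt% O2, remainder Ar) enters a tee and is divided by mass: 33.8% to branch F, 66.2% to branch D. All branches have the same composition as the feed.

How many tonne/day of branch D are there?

1569 tonne/day

Branch D flow = 0.662×2370 = 1568.9 tonne/day.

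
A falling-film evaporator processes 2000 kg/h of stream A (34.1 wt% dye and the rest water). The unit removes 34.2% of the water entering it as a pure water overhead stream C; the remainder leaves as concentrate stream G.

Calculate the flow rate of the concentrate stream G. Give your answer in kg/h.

1549 kg/h

water entering = 2000×0.659 = 1318 kg/h; overhead removed = 0.342×1318 = 450.76 kg/h.
Concentrate = 2000 − 450.76 = 1549.2 kg/h.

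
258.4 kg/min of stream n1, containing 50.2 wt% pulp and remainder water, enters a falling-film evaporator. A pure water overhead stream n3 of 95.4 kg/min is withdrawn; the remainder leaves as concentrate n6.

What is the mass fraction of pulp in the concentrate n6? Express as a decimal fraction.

0.7958

pulp is not removed: 258.4×0.502 = 129.72 kg/min of pulp enters n6.
Concentrate = 258.4 − 95.4 = 163 kg/min.
Mass fraction = 129.72/163 = 0.7958.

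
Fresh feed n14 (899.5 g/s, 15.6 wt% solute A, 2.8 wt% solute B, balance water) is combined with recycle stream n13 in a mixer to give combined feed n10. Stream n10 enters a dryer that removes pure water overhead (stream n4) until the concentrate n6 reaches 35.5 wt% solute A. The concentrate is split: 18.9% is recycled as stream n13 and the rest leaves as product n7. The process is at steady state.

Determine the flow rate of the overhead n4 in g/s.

Overall solute A balance (none leaves overhead): solute A in fresh feed = solute A in product, i.e. 899.5×0.156 = (1−0.189)·n6·0.355.
n6 = 140.32/(0.355×0.811) = 487.39 g/s.
Recycle n13 = 0.189×487.39 = 92.117 g/s.
Combined feed n10 = 899.5 + 92.117 = 991.62 g/s.
Overhead n4 = n10 − n6 = 991.62 − 487.39 = 504.23 g/s.

504.2 g/s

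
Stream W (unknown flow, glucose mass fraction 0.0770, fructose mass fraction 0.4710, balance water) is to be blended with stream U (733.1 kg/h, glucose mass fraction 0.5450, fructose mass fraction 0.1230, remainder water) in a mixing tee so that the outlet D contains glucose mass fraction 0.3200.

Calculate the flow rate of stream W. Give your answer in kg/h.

Let W be the unknown flow. Total out = 733.1 + W.
glucose balance: 399.54 + 0.077·W = 0.320·(733.1 + W)
(0.077 − 0.320)·W = 0.320×733.1 − 399.54 = -164.95
W = -164.95 / -0.243 = 678.8 kg/h

678.8 kg/h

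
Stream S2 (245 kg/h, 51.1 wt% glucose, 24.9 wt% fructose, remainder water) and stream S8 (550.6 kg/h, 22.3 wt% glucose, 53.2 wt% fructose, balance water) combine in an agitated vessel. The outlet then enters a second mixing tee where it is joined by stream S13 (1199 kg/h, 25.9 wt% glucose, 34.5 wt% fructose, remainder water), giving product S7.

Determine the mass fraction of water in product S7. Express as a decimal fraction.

Overall, product flow = 1994.6 kg/h.
water in = 245×0.240 + 550.6×0.245 + 1199×0.396 = 668.5 kg/h.
water fraction in S7 = 0.335.

0.335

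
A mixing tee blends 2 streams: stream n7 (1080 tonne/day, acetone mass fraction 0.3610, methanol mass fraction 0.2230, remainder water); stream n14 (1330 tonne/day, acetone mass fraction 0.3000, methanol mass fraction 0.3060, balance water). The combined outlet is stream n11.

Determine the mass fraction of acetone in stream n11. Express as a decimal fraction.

Total flow out = 1080 + 1330 = 2410 tonne/day.
acetone in = 1080×0.361 + 1330×0.300 = 788.88 tonne/day.
acetone mass fraction in n11 = 788.88/2410 = 0.3273.

0.3273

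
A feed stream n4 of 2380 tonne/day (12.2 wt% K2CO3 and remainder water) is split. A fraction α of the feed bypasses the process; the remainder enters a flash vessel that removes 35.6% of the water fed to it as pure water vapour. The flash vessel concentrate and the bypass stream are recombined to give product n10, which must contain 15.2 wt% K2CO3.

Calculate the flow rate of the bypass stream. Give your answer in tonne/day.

All 2380×0.122 = 290.36 tonne/day of K2CO3 reaches n10, so n10 = 290.36/0.152 = 1910.3 tonne/day and vapour = 469.74 tonne/day.
The evaporator receives (1−α)·2380 of feed at 0.878 water and removes 0.356 of that water:
0.356×0.878×(1−α)×2380 = 469.74
(1−α) = 469.74/743.91 = 0.6314;  α = 0.3686.
Bypass flow = 0.3686×2380 = 877.17 tonne/day.

877.2 tonne/day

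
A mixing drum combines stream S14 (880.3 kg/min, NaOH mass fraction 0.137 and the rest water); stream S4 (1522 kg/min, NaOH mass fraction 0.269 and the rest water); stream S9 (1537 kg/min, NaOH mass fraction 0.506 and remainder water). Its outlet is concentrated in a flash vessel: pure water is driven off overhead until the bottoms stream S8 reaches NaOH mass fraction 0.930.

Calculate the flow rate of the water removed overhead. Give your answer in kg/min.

2533 kg/min

NaOH entering = 880.3×0.137 + 1522×0.269 + 1537×0.506 = 1307.7 kg/min.
All NaOH reports to S8, so S8 = 1307.7/0.930 = 1406.2 kg/min.
Total feed = 3939.3 kg/min; overhead = 3939.3 − 1406.2 = 2533.1 kg/min.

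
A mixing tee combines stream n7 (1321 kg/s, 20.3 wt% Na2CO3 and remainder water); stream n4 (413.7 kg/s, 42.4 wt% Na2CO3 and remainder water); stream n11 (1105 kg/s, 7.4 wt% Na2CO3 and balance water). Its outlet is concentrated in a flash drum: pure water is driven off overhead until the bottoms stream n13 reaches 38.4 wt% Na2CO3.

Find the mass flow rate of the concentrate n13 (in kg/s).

Na2CO3 entering = 1321×0.203 + 413.7×0.424 + 1105×0.074 = 525.34 kg/s.
All Na2CO3 reports to n13, so n13 = 525.34/0.384 = 1368.1 kg/s.

1368 kg/s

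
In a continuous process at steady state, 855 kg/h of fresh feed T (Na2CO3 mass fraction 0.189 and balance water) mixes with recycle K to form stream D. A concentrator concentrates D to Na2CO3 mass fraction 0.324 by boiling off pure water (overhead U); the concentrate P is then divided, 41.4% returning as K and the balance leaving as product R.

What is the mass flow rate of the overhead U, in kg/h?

Overall Na2CO3 balance (none leaves overhead): Na2CO3 in fresh feed = Na2CO3 in product, i.e. 855×0.189 = (1−0.414)·P·0.324.
P = 161.59/(0.324×0.586) = 851.11 kg/h.
Recycle K = 0.414×851.11 = 352.36 kg/h.
Combined feed D = 855 + 352.36 = 1207.4 kg/h.
Overhead U = D − P = 1207.4 − 851.11 = 356.25 kg/h.

356.3 kg/h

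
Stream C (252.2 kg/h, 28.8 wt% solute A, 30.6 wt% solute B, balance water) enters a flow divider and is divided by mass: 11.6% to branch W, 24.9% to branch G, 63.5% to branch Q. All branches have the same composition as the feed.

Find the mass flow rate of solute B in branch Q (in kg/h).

49 kg/h

Branch Q total = 0.635×252.2 = 160.15 kg/h.
solute B in Q = 0.306×160.15 = 49.005 kg/h.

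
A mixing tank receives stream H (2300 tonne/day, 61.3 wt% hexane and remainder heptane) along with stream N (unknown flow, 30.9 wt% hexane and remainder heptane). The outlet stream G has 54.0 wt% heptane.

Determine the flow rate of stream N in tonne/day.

2330 tonne/day

Let N be the unknown flow. Total out = 2300 + N.
heptane balance: 890.1 + 0.691·N = 0.540·(2300 + N)
(0.691 − 0.540)·N = 0.540×2300 − 890.1 = 351.9
N = 351.9 / 0.151 = 2330.5 tonne/day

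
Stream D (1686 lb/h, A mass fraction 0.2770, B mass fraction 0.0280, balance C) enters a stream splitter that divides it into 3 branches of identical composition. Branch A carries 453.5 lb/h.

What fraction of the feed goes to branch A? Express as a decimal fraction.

Fraction to A = 453.5/1686 = 0.2690.

0.269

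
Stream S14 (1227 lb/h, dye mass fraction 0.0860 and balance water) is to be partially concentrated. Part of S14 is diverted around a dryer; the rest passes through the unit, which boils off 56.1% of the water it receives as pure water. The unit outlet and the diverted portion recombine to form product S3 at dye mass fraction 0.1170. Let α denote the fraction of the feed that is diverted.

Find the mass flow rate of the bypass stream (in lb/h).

593 lb/h

All 1227×0.086 = 105.52 lb/h of dye reaches S3, so S3 = 105.52/0.117 = 901.9 lb/h and vapour = 325.1 lb/h.
The evaporator receives (1−α)·1227 of feed at 0.914 water and removes 0.561 of that water:
0.561×0.914×(1−α)×1227 = 325.1
(1−α) = 325.1/629.15 = 0.5167;  α = 0.4833.
Bypass flow = 0.4833×1227 = 592.97 lb/h.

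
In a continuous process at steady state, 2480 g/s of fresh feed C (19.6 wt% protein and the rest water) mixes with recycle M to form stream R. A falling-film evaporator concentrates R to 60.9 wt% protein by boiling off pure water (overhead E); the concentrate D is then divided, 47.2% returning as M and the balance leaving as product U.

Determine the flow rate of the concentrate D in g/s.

Overall protein balance (none leaves overhead): protein in fresh feed = protein in product, i.e. 2480×0.196 = (1−0.472)·D·0.609.
D = 486.08/(0.609×0.528) = 1511.7 g/s.

1512 g/s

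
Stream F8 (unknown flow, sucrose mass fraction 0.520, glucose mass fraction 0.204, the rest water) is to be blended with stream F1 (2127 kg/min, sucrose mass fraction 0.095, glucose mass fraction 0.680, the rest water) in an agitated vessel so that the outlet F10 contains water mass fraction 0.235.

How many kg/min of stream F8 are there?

518.8 kg/min

Let F8 be the unknown flow. Total out = 2127 + F8.
water balance: 478.57 + 0.276·F8 = 0.235·(2127 + F8)
(0.276 − 0.235)·F8 = 0.235×2127 − 478.57 = 21.27
F8 = 21.27 / 0.041 = 518.78 kg/min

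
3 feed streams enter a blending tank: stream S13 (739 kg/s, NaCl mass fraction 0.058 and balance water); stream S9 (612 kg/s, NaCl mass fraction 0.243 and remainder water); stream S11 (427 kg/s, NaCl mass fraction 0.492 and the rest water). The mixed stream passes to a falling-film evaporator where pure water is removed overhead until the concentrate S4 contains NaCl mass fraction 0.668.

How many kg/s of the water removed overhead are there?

NaCl entering = 739×0.058 + 612×0.243 + 427×0.492 = 401.66 kg/s.
All NaCl reports to S4, so S4 = 401.66/0.668 = 601.29 kg/s.
Total feed = 1778 kg/s; overhead = 1778 − 601.29 = 1176.7 kg/s.

1177 kg/s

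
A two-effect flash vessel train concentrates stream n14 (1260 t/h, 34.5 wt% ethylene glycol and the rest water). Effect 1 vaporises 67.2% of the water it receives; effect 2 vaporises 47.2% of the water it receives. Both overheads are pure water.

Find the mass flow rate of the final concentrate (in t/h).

577.6 t/h

water in feed = 1260×0.655 = 825.3 t/h.
After stage 1: water left = (1−0.672)×825.3 = 270.7; stream total = 705.4 t/h.
After stage 2: water left = (1−0.472)×270.7 = 142.93; final concentrate = 577.63 t/h.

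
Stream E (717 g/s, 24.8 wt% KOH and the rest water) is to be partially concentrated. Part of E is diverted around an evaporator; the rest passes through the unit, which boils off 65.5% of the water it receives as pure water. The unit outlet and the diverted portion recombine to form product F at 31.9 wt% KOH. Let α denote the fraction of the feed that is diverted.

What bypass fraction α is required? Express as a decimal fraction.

All 717×0.248 = 177.82 g/s of KOH reaches F, so F = 177.82/0.319 = 557.42 g/s and vapour = 159.58 g/s.
The evaporator receives (1−α)·717 of feed at 0.752 water and removes 0.655 of that water:
0.655×0.752×(1−α)×717 = 159.58
(1−α) = 159.58/353.17 = 0.4519;  α = 0.5481.

0.548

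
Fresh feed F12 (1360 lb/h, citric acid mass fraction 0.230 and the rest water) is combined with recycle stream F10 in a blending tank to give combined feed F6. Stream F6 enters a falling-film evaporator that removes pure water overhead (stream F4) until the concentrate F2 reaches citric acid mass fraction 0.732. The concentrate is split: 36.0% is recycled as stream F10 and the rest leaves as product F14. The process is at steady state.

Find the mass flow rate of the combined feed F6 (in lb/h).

1600 lb/h

Overall citric acid balance (none leaves overhead): citric acid in fresh feed = citric acid in product, i.e. 1360×0.230 = (1−0.360)·F2·0.732.
F2 = 312.8/(0.732×0.640) = 667.69 lb/h.
Recycle F10 = 0.360×667.69 = 240.37 lb/h.
Combined feed F6 = 1360 + 240.37 = 1600.4 lb/h.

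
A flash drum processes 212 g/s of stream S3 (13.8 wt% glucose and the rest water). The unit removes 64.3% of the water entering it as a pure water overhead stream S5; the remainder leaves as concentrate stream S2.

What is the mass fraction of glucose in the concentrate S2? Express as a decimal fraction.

glucose is not removed: 212×0.138 = 29.256 g/s of glucose enters S2.
water entering = 212×0.862 = 182.74 g/s; overhead removed = 0.643×182.74 = 117.5 g/s.
Concentrate = 212 − 117.5 = 94.496 g/s.
Mass fraction = 29.256/94.496 = 0.3096.

0.3096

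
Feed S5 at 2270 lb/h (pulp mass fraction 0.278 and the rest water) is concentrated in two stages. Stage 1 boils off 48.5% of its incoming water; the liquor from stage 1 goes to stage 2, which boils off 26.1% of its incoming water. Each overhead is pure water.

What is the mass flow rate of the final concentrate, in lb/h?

water in feed = 2270×0.722 = 1638.9 lb/h.
After stage 1: water left = (1−0.485)×1638.9 = 844.05; stream total = 1475.1 lb/h.
After stage 2: water left = (1−0.261)×844.05 = 623.76; final concentrate = 1254.8 lb/h.

1255 lb/h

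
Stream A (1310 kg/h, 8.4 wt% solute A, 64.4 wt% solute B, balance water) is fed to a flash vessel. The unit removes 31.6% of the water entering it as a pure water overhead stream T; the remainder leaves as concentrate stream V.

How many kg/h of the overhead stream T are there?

water entering = 1310×0.272 = 356.32 kg/h; overhead removed = 0.316×356.32 = 112.6 kg/h.

112.6 kg/h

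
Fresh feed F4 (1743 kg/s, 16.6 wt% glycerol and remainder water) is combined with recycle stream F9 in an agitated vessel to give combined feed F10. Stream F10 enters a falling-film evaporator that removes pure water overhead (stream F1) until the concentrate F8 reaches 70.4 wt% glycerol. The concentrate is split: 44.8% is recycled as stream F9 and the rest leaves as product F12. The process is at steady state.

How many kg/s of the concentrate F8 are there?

744.5 kg/s

Overall glycerol balance (none leaves overhead): glycerol in fresh feed = glycerol in product, i.e. 1743×0.166 = (1−0.448)·F8·0.704.
F8 = 289.34/(0.704×0.552) = 744.55 kg/s.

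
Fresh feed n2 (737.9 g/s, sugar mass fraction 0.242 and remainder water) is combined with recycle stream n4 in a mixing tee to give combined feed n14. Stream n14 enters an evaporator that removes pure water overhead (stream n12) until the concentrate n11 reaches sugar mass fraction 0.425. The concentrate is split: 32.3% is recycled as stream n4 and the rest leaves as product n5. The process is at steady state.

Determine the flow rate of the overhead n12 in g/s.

Overall sugar balance (none leaves overhead): sugar in fresh feed = sugar in product, i.e. 737.9×0.242 = (1−0.323)·n11·0.425.
n11 = 178.57/(0.425×0.677) = 620.63 g/s.
Recycle n4 = 0.323×620.63 = 200.46 g/s.
Combined feed n14 = 737.9 + 200.46 = 938.36 g/s.
Overhead n12 = n14 − n11 = 938.36 − 620.63 = 317.73 g/s.

317.7 g/s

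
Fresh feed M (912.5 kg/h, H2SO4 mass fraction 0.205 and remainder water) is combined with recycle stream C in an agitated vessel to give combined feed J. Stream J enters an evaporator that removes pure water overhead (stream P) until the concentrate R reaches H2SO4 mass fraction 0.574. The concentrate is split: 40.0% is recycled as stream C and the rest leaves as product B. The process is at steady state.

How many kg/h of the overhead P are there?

Overall H2SO4 balance (none leaves overhead): H2SO4 in fresh feed = H2SO4 in product, i.e. 912.5×0.205 = (1−0.400)·R·0.574.
R = 187.06/(0.574×0.600) = 543.15 kg/h.
Recycle C = 0.400×543.15 = 217.26 kg/h.
Combined feed J = 912.5 + 217.26 = 1129.8 kg/h.
Overhead P = J − R = 1129.8 − 543.15 = 586.61 kg/h.

586.6 kg/h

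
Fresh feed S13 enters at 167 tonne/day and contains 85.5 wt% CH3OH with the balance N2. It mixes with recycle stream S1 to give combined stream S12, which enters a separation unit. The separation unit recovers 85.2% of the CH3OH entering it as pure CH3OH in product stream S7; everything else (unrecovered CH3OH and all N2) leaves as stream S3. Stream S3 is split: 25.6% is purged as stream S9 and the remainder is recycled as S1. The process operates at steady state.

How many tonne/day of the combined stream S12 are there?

N2 enters only via S13 and leaves only via the purge: 167×0.145 = 0.256×(N2 in S3), and the separation unit passes all N2, so N2 in S12 = N2 in S3 = 94.59 tonne/day.
CH3OH in S12: m_A = 167×0.855 + (1−0.256)·(1−0.852)·m_A, so m_A = 142.78/0.8899 = 160.45 tonne/day.
S12 = 160.45 + 94.59 = 255.04 tonne/day.

255 tonne/day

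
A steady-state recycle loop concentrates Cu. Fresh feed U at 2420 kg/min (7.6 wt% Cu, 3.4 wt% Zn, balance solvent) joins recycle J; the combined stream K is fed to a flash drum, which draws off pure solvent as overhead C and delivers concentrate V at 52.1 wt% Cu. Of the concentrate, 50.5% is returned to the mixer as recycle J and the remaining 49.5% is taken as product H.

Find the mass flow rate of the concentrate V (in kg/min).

713.2 kg/min

Overall Cu balance (none leaves overhead): Cu in fresh feed = Cu in product, i.e. 2420×0.076 = (1−0.505)·V·0.521.
V = 183.92/(0.521×0.495) = 713.16 kg/min.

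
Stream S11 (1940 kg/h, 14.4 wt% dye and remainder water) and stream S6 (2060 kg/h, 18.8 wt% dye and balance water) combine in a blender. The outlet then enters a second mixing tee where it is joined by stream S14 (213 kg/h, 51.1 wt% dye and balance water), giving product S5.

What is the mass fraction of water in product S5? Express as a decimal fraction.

0.816

Overall, product flow = 4213 kg/h.
water in = 1940×0.856 + 2060×0.812 + 213×0.489 = 3437.5 kg/h.
water fraction in S5 = 0.816.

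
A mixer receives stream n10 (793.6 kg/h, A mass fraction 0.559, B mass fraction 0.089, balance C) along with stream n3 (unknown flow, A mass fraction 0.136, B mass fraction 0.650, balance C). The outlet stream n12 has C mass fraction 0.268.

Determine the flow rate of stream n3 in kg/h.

1234 kg/h

Let n3 be the unknown flow. Total out = 793.6 + n3.
C balance: 279.35 + 0.214·n3 = 0.268·(793.6 + n3)
(0.214 − 0.268)·n3 = 0.268×793.6 − 279.35 = -66.662
n3 = -66.662 / -0.054 = 1234.5 kg/h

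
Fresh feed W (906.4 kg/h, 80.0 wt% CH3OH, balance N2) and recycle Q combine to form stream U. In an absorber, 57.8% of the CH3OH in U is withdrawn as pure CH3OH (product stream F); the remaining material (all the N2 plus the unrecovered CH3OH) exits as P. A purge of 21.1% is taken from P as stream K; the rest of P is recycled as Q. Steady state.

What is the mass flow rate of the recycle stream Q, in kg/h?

N2 enters only via W and leaves only via the purge: 906.4×0.200 = 0.211×(N2 in P), and the absorber passes all N2, so N2 in U = N2 in P = 859.15 kg/h.
CH3OH in U: m_A = 906.4×0.800 + (1−0.211)·(1−0.578)·m_A, so m_A = 725.12/0.6670 = 1087.1 kg/h.
P = (1−0.578)×1087.1 + 859.15 = 1317.9 kg/h.
Recycle Q = (1−0.211)×1317.9 = 1039.8 kg/h.

1040 kg/h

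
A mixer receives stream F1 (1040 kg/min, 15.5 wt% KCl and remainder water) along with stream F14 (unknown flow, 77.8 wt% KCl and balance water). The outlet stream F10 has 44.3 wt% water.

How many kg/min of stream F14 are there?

1892 kg/min

Let F14 be the unknown flow. Total out = 1040 + F14.
water balance: 878.8 + 0.222·F14 = 0.443·(1040 + F14)
(0.222 − 0.443)·F14 = 0.443×1040 − 878.8 = -418.08
F14 = -418.08 / -0.221 = 1891.8 kg/min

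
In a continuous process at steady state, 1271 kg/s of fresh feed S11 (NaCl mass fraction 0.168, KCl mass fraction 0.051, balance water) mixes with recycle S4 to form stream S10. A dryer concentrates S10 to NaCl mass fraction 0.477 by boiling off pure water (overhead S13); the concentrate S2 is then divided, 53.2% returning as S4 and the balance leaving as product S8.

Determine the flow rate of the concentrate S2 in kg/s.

956.5 kg/s

Overall NaCl balance (none leaves overhead): NaCl in fresh feed = NaCl in product, i.e. 1271×0.168 = (1−0.532)·S2·0.477.
S2 = 213.53/(0.477×0.468) = 956.51 kg/s.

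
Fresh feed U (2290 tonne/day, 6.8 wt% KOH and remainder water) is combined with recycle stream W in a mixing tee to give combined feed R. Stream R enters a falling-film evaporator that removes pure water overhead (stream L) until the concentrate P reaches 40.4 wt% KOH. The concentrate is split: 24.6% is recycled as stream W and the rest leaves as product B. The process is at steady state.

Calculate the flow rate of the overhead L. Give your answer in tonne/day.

Overall KOH balance (none leaves overhead): KOH in fresh feed = KOH in product, i.e. 2290×0.068 = (1−0.246)·P·0.404.
P = 155.72/(0.404×0.754) = 511.2 tonne/day.
Recycle W = 0.246×511.2 = 125.76 tonne/day.
Combined feed R = 2290 + 125.76 = 2415.8 tonne/day.
Overhead L = R − P = 2415.8 − 511.2 = 1904.6 tonne/day.

1905 tonne/day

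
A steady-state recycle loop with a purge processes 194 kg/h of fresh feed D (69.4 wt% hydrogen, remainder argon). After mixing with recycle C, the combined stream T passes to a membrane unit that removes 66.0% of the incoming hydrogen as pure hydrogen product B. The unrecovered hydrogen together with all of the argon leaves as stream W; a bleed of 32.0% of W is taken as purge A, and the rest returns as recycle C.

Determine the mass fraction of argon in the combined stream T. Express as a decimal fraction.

argon enters only via D and leaves only via the purge: 194×0.306 = 0.320×(argon in W), and the membrane unit passes all argon, so argon in T = argon in W = 185.51 kg/h.
hydrogen in T: m_A = 194×0.694 + (1−0.320)·(1−0.660)·m_A, so m_A = 134.64/0.7688 = 175.12 kg/h.
T = 175.12 + 185.51 = 360.64 kg/h.
argon fraction in T = 185.51/360.64 = 0.5144.

0.5144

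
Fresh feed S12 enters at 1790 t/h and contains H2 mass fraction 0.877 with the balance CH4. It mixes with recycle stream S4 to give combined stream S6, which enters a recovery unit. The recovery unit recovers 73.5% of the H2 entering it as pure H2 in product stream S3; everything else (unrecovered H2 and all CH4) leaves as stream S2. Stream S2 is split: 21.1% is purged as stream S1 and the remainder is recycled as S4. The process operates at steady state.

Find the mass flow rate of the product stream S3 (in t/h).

1459 t/h

H2 in S6: m_A = 1790×0.877 + (1−0.211)·(1−0.735)·m_A, so m_A = 1569.8/0.7909 = 1984.8 t/h.
Product S3 = 0.735×1984.8 = 1458.8 t/h.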